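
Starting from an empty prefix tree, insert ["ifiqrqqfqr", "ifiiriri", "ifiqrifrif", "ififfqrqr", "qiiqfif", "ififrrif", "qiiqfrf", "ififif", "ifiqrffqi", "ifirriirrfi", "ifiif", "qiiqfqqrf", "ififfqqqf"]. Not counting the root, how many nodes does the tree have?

61

Trace insertions, counting only characters that open a new branch:
  "ifiqrqqfqr" → 10 new (i, f, i, q, r, q, q, f, q, r)
  "ifiiriri" → prefix "ifi" already present; 5 new (i, r, i, r, i)
  "ifiqrifrif" → prefix "ifiqr" already present; 5 new (i, f, r, i, f)
  "ififfqrqr" → prefix "ifi" already present; 6 new (f, f, q, r, q, r)
  "qiiqfif" → 7 new (q, i, i, q, f, i, f)
  "ififrrif" → prefix "ifif" already present; 4 new (r, r, i, f)
  "qiiqfrf" → prefix "qiiqf" already present; 2 new (r, f)
  "ififif" → prefix "ifif" already present; 2 new (i, f)
  "ifiqrffqi" → prefix "ifiqr" already present; 4 new (f, f, q, i)
  "ifirriirrfi" → prefix "ifi" already present; 8 new (r, r, i, i, r, r, f, i)
  "ifiif" → prefix "ifii" already present; 1 new (f)
  "qiiqfqqrf" → prefix "qiiqf" already present; 4 new (q, q, r, f)
  "ififfqqqf" → prefix "ififfq" already present; 3 new (q, q, f)
Total nodes = 10 + 5 + 5 + 6 + 7 + 4 + 2 + 2 + 4 + 8 + 1 + 4 + 3 = 61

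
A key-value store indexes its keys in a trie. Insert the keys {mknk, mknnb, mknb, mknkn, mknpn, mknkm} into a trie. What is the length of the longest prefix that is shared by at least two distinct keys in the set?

Equivalently: take the maximum, over all pairs, of their longest common prefix length.
"mknk" and "mknkm" agree on "mknk" (4 characters) before diverging; nothing deeper is shared.
Longest shared-prefix length: 4

4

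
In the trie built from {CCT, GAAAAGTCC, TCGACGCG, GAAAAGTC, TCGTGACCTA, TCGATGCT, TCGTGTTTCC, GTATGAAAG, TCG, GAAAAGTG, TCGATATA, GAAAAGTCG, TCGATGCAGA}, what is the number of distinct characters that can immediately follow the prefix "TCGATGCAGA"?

0

Walk "TCGATGCAGA" from the root, arriving at one node.
No stored string extends past "TCGATGCAGA".
That node has 0 child edges.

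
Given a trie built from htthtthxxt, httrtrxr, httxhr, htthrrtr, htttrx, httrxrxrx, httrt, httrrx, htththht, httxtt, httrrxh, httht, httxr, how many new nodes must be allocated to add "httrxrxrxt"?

The longest prefix of "httrxrxrxt" already in the trie is "httrxrxrx" (length 9).
So 10 − 9 = 1 new nodes.

1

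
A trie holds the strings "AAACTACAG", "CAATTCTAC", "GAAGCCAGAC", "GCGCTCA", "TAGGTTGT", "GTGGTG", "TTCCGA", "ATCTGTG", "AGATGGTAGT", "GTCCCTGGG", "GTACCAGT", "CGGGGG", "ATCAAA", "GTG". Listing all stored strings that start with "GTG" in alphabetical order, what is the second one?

GTGGTG

Words with prefix "GTG", in lexicographic order: "GTG", "GTGGTG"
The 2nd is GTGGTG.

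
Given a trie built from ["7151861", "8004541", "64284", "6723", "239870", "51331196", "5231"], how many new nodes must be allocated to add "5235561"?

4

"523" is already a path in the trie; the remaining "5561" must be added.
So 7 − 3 = 4 new nodes.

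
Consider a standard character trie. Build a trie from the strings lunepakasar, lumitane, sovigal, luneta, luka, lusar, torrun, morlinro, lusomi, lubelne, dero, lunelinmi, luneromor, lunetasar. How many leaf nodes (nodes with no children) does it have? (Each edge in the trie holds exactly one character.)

Leaves are exactly the stored words that no other stored word extends.
Those words: "dero", "lubelne", "luka", "lumitane", "lunelinmi", "lunepakasar", "luneromor", "lunetasar", "lusar", "lusomi", "morlinro", "sovigal", "torrun"
Leaf count: 13

13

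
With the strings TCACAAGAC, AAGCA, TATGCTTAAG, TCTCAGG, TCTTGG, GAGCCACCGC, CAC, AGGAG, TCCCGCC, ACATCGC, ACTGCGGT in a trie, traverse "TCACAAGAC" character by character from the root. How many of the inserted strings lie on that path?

Traverse "TCACAAGAC" character by character; count nodes along the way that are marked as word ends.
Prefixes of the query that are stored words: "TCACAAGAC"
Count: 1

1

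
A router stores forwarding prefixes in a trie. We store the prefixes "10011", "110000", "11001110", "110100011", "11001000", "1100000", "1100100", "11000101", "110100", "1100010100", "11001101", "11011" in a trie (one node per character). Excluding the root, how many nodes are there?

32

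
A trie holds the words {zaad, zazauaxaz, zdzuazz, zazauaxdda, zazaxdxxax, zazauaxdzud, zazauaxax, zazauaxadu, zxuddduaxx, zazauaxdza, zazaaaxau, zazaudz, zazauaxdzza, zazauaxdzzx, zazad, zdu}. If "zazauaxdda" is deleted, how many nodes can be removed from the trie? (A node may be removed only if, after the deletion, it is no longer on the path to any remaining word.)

A node on "zazauaxdda"'s path can go only if nothing else ends at it or branches off below it.
The suffix "da" (2 nodes) is used only by "zazauaxdda"; the node for "zazauaxd" still has the child "z", so pruning stops there.
Nodes removed: 2

2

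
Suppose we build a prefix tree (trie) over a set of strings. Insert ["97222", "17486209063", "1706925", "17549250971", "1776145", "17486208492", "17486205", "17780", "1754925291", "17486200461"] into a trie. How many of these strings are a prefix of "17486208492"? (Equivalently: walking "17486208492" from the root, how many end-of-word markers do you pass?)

1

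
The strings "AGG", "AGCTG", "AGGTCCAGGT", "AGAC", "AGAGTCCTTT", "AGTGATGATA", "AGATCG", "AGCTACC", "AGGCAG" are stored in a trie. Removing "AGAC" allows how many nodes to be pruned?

1

Walk "AGAC" from the leaf back toward the root, removing each node that no remaining word uses.
The suffix "C" (1 node) is used only by "AGAC"; the node for "AGA" still has the child "G", so pruning stops there.
Nodes removed: 1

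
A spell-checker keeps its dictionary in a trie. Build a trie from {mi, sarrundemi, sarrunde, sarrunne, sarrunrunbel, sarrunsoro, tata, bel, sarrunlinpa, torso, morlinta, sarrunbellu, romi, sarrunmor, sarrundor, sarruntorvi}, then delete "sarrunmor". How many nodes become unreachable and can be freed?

3

After clearing the end-marker at "sarrunmor", prune upward until reaching a node still needed by another word.
The suffix "mor" (3 nodes) is used only by "sarrunmor"; the node for "sarrun" still has the child "d", so pruning stops there.
Nodes removed: 3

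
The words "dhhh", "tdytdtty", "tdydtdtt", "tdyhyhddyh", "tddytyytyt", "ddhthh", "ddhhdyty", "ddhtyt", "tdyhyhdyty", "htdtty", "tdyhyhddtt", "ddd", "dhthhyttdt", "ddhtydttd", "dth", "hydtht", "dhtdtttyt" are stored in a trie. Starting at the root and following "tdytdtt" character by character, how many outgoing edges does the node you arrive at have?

The children of the "tdytdtt" node are the distinct next characters among strings starting with "tdytdtt".
Characters that immediately follow "tdytdtt" among the stored strings: {y}.
That node has 1 child edge.

1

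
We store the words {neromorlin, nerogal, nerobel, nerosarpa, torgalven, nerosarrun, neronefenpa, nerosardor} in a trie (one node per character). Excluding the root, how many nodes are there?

43

Trace insertions, counting only characters that open a new branch:
  "neromorlin" → 10 new (n, e, r, o, m, o, r, l, i, n)
  "nerogal" → prefix "nero" already present; 3 new (g, a, l)
  "nerobel" → prefix "nero" already present; 3 new (b, e, l)
  "nerosarpa" → prefix "nero" already present; 5 new (s, a, r, p, a)
  "torgalven" → 9 new (t, o, r, g, a, l, v, e, n)
  "nerosarrun" → prefix "nerosar" already present; 3 new (r, u, n)
  "neronefenpa" → prefix "nero" already present; 7 new (n, e, f, e, n, p, a)
  "nerosardor" → prefix "nerosar" already present; 3 new (d, o, r)
Total nodes = 10 + 3 + 3 + 5 + 9 + 3 + 7 + 3 = 43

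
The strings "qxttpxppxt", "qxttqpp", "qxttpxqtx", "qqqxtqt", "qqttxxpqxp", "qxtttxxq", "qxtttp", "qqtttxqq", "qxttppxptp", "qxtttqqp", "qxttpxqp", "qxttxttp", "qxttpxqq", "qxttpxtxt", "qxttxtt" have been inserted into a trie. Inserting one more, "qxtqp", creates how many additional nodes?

2

Walking "qxtqp" from the root, the first 3 characters ("qxt") follow existing edges; "q" is the first miss.
So 5 − 3 = 2 new nodes.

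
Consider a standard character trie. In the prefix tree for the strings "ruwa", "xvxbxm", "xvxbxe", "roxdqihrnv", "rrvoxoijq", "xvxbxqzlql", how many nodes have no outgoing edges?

6

Leaves are exactly the stored words that no other stored word extends.
Those words: "roxdqihrnv", "rrvoxoijq", "ruwa", "xvxbxe", "xvxbxm", "xvxbxqzlql"
Leaf count: 6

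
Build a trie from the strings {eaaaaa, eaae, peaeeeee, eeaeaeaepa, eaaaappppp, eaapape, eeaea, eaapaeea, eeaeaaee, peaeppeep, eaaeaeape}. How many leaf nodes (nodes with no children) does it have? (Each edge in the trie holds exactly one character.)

9

Leaves are exactly the stored words that no other stored word extends.
Those words: "eaaaaa", "eaaaappppp", "eaaeaeape", "eaapaeea", "eaapape", "eeaeaaee", "eeaeaeaepa", "peaeeeee", "peaeppeep"
Leaf count: 9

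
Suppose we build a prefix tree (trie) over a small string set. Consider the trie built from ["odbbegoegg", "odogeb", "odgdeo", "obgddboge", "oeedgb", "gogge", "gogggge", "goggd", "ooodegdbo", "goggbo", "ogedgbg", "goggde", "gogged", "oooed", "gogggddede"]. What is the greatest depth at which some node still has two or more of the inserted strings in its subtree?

5

The deepest shared node is where two words last agree before diverging.
e.g. "goggd" and "goggde" share the prefix "goggd" of length 5; no pair shares a longer one.
Longest shared-prefix length: 5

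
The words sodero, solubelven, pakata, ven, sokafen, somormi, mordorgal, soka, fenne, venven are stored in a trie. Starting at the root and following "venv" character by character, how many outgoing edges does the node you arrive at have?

The children of the "venv" node are the distinct next characters among strings starting with "venv".
Characters that immediately follow "venv" among the stored strings: {e}.
That node has 1 child edge.

1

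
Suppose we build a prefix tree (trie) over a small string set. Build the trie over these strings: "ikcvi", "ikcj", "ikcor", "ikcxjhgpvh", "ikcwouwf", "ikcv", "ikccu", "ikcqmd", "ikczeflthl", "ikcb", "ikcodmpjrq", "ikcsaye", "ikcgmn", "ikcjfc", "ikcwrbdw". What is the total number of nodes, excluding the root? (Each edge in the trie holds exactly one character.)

52

Insert word by word; a character creates a node only if that edge doesn't already exist:
  "ikcvi" → 5 new (i, k, c, v, i)
  "ikcj" → prefix "ikc" already present; 1 new (j)
  "ikcor" → prefix "ikc" already present; 2 new (o, r)
  "ikcxjhgpvh" → prefix "ikc" already present; 7 new (x, j, h, g, p, v, h)
  "ikcwouwf" → prefix "ikc" already present; 5 new (w, o, u, w, f)
  "ikcv" → prefix "ikcv" already present; 0 new (none)
  "ikccu" → prefix "ikc" already present; 2 new (c, u)
  "ikcqmd" → prefix "ikc" already present; 3 new (q, m, d)
  "ikczeflthl" → prefix "ikc" already present; 7 new (z, e, f, l, t, h, l)
  "ikcb" → prefix "ikc" already present; 1 new (b)
  "ikcodmpjrq" → prefix "ikco" already present; 6 new (d, m, p, j, r, q)
  "ikcsaye" → prefix "ikc" already present; 4 new (s, a, y, e)
  "ikcgmn" → prefix "ikc" already present; 3 new (g, m, n)
  "ikcjfc" → prefix "ikcj" already present; 2 new (f, c)
  "ikcwrbdw" → prefix "ikcw" already present; 4 new (r, b, d, w)
Total nodes = 5 + 1 + 2 + 7 + 5 + 0 + 2 + 3 + 7 + 1 + 6 + 4 + 3 + 2 + 4 = 52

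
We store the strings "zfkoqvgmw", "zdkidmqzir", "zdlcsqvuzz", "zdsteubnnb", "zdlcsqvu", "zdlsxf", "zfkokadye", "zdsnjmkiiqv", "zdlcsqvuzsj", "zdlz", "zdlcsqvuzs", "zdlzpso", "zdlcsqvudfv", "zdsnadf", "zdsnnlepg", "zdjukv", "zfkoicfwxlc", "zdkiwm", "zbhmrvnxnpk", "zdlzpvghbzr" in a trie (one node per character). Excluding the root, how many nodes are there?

Count nodes per top-level branch (shared prefixes stored once):
  'z'-branch (zbhmrvnxnpk, zdjukv, zdkidmqzir, zdkiwm, zdlcsqvu, zdlcsqvudfv, zdlcsqvuzs, zdlcsqvuzsj, zdlcsqvuzz, zdlsxf, zdlz, zdlzpso, zdlzpvghbzr, zdsnadf, zdsnjmkiiqv, zdsnnlepg, zdsteubnnb, zfkoicfwxlc, zfkokadye, zfkoqvgmw): 96 nodes
Sum: 96

96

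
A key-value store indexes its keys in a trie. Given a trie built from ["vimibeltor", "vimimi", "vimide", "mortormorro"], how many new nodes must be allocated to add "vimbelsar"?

6

The longest prefix of "vimbelsar" already in the trie is "vim" (length 3).
Each of the 6 remaining characters creates one node.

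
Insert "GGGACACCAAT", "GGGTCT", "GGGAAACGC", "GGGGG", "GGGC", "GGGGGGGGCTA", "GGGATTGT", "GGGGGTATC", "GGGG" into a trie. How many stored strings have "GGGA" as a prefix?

3

Filter for entries beginning with "GGGA":
Matches: "GGGAAACGC", "GGGACACCAAT", "GGGATTGT"
Count: 3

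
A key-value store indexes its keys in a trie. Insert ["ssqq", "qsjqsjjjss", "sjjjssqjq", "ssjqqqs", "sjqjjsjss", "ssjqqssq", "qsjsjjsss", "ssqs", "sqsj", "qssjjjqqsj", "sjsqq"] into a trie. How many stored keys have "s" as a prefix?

Filter for entries beginning with "s":
Words under "s": sjjjssqjq, sjqjjsjss, sjsqq, sqsj, ssjqqqs, ssjqqssq, ssqq, ssqs
Count: 8

8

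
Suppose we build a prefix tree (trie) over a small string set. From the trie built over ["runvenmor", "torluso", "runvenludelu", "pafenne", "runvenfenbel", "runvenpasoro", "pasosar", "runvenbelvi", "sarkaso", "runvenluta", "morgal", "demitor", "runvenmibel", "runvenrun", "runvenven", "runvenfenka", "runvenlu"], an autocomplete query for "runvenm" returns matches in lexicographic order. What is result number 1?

runvenmibel

DFS of the "runvenm" subtree visits, in order: "runvenmibel", "runvenmor"
The 1st is runvenmibel.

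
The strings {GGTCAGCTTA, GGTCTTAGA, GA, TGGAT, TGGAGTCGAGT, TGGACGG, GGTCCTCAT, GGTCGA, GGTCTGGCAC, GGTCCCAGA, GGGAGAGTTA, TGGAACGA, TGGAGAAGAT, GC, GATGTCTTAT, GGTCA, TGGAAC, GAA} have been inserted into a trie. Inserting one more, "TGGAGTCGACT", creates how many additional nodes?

Walking "TGGAGTCGACT" from the root, the first 9 characters ("TGGAGTCGA") follow existing edges; "C" is the first miss.
New nodes needed: |"TGGAGTCGACT"| − 9 = 11 − 9 = 2.

2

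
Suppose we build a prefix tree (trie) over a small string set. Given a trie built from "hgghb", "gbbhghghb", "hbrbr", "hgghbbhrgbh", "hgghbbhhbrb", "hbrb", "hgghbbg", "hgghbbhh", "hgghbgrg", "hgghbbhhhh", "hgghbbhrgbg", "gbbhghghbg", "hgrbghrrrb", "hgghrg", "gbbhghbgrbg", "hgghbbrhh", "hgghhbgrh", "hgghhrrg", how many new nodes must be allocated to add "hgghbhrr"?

3

"hgghb" is already a path in the trie; the remaining "hrr" must be added.
New nodes needed: |"hgghbhrr"| − 5 = 8 − 5 = 3.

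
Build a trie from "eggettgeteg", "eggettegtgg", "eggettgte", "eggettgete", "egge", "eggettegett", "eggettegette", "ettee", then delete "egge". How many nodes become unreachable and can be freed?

A node on "egge"'s path can go only if nothing else ends at it or branches off below it.
Every node on "egge" is still needed (e.g. by "eggettgeteg"), so nothing is freed.
Nodes removed: 0

0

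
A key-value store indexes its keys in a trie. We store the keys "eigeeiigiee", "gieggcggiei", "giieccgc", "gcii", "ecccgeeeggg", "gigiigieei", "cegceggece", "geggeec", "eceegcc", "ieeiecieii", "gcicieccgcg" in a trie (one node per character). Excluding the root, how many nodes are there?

88

For each word, the new-node count is its length minus the longest prefix already in the trie:
  "eigeeiigiee" → 11 new (e, i, g, e, e, i, i, g, i, e, e)
  "gieggcggiei" → 11 new (g, i, e, g, g, c, g, g, i, e, i)
  "giieccgc" → prefix "gi" already present; 6 new (i, e, c, c, g, c)
  "gcii" → prefix "g" already present; 3 new (c, i, i)
  "ecccgeeeggg" → prefix "e" already present; 10 new (c, c, c, g, e, e, e, g, g, g)
  "gigiigieei" → prefix "gi" already present; 8 new (g, i, i, g, i, e, e, i)
  "cegceggece" → 10 new (c, e, g, c, e, g, g, e, c, e)
  "geggeec" → prefix "g" already present; 6 new (e, g, g, e, e, c)
  "eceegcc" → prefix "ec" already present; 5 new (e, e, g, c, c)
  "ieeiecieii" → 10 new (i, e, e, i, e, c, i, e, i, i)
  "gcicieccgcg" → prefix "gci" already present; 8 new (c, i, e, c, c, g, c, g)
Total nodes = 11 + 11 + 6 + 3 + 10 + 8 + 10 + 6 + 5 + 10 + 8 = 88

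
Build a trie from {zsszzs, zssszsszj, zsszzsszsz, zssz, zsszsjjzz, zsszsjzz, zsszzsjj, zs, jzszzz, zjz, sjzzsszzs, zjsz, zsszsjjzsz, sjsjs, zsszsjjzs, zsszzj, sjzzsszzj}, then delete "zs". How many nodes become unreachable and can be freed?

0

Walk "zs" from the leaf back toward the root, removing each node that no remaining word uses.
Every node on "zs" is still needed (e.g. by "zsszzs"), so nothing is freed.
Nodes removed: 0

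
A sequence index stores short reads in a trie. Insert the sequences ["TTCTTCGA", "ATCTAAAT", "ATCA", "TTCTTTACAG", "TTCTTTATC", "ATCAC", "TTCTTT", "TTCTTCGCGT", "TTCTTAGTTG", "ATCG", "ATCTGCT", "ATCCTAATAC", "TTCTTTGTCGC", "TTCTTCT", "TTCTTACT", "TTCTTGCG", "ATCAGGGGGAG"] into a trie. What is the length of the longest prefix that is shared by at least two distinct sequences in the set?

7

Equivalently: take the maximum, over all pairs, of their longest common prefix length.
e.g. "TTCTTCGA" and "TTCTTCGCGT" share the prefix "TTCTTCG" of length 7; no pair shares a longer one.
Longest shared-prefix length: 7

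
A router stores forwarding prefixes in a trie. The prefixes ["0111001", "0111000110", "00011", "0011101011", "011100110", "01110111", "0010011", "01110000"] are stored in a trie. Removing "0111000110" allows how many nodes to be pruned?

Walk "0111000110" from the leaf back toward the root, removing each node that no remaining word uses.
The suffix "110" (3 nodes) is used only by "0111000110"; the node for "0111000" still has the child "0", so pruning stops there.
Nodes removed: 3

3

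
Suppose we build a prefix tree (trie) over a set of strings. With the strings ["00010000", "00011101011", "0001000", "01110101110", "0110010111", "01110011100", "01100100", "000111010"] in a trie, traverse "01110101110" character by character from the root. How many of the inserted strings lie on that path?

Traverse "01110101110" character by character; count nodes along the way that are marked as word ends.
Prefixes of the query that are stored words: "01110101110"
Count: 1

1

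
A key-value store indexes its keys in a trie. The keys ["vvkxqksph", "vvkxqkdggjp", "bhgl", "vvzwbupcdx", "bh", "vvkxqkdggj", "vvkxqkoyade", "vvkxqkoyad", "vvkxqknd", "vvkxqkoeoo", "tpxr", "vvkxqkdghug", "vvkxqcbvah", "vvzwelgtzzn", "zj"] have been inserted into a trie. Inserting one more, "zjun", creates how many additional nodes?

The longest prefix of "zjun" already in the trie is "zj" (length 2).
So 4 − 2 = 2 new nodes.

2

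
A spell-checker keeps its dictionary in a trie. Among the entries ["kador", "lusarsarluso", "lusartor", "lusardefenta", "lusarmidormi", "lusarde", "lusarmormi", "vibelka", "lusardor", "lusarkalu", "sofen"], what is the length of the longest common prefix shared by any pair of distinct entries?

Look for the deepest trie node that still has at least two words in its subtree.
"lusarde" and "lusardefenta" agree on "lusarde" (7 characters) before diverging; nothing deeper is shared.
Longest shared-prefix length: 7

7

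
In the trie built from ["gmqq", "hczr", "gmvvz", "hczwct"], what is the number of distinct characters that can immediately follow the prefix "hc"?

1

Follow the path "hc" to its node, then look at its outgoing edges.
Distinct next characters after "hc": z.
That node has 1 child edge.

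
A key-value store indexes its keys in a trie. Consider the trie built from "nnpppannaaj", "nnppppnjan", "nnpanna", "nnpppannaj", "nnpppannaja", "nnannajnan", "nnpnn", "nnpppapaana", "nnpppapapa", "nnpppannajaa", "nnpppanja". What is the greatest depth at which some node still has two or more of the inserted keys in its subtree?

11

Equivalently: take the maximum, over all pairs, of their longest common prefix length.
"nnpppannaja" and "nnpppannajaa" agree on "nnpppannaja" (11 characters) before diverging; nothing deeper is shared.
Longest shared-prefix length: 11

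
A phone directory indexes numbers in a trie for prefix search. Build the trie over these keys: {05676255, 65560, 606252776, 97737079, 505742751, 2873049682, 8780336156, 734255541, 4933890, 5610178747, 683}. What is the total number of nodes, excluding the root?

85

For each word, the new-node count is its length minus the longest prefix already in the trie:
  "05676255" → 8 new (0, 5, 6, 7, 6, 2, 5, 5)
  "65560" → 5 new (6, 5, 5, 6, 0)
  "606252776" → prefix "6" already present; 8 new (0, 6, 2, 5, 2, 7, 7, 6)
  "97737079" → 8 new (9, 7, 7, 3, 7, 0, 7, 9)
  "505742751" → 9 new (5, 0, 5, 7, 4, 2, 7, 5, 1)
  "2873049682" → 10 new (2, 8, 7, 3, 0, 4, 9, 6, 8, 2)
  "8780336156" → 10 new (8, 7, 8, 0, 3, 3, 6, 1, 5, 6)
  "734255541" → 9 new (7, 3, 4, 2, 5, 5, 5, 4, 1)
  "4933890" → 7 new (4, 9, 3, 3, 8, 9, 0)
  "5610178747" → prefix "5" already present; 9 new (6, 1, 0, 1, 7, 8, 7, 4, 7)
  "683" → prefix "6" already present; 2 new (8, 3)
Total nodes = 8 + 5 + 8 + 8 + 9 + 10 + 10 + 9 + 7 + 9 + 2 = 85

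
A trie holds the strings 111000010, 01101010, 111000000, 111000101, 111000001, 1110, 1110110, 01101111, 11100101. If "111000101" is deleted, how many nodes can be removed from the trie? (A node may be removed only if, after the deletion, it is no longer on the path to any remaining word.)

3

Walk "111000101" from the leaf back toward the root, removing each node that no remaining word uses.
The suffix "101" (3 nodes) is used only by "111000101"; the node for "111000" still has the child "0", so pruning stops there.
Nodes removed: 3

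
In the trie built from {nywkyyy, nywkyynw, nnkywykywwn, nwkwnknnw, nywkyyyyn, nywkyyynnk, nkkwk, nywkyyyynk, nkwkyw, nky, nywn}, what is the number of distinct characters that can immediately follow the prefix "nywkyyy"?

2

Walk "nywkyyy" from the root, arriving at one node.
Characters that immediately follow "nywkyyy" among the stored strings: {n, y}.
That node has 2 child edges.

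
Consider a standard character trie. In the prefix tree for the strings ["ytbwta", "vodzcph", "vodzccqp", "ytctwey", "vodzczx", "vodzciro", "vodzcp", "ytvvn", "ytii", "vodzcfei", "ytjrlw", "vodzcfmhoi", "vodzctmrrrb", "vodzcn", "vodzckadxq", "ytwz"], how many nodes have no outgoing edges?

15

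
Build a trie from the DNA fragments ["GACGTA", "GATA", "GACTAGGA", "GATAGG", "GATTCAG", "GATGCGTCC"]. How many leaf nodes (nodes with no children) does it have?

Leaves are exactly the stored words that no other stored word extends.
Those words: "GACGTA", "GACTAGGA", "GATAGG", "GATGCGTCC", "GATTCAG"
Leaf count: 5

5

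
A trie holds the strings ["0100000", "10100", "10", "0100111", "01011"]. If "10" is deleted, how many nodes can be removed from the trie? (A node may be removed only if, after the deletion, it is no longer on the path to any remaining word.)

0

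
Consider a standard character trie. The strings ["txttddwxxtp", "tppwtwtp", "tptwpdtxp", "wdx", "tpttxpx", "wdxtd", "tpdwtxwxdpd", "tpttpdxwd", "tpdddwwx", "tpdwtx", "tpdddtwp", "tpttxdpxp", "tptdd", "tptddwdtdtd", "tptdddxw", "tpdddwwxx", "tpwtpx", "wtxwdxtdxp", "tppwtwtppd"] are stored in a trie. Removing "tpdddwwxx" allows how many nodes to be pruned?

After clearing the end-marker at "tpdddwwxx", prune upward until reaching a node still needed by another word.
The suffix "x" (1 node) is used only by "tpdddwwxx"; "tpdddwwx" is itself a stored word, so pruning stops there.
Nodes removed: 1

1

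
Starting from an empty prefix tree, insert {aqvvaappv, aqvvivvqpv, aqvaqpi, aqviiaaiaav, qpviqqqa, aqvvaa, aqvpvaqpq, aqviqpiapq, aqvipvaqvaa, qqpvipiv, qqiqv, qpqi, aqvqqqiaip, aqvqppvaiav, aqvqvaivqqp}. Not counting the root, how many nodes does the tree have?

87

For each word, the new-node count is its length minus the longest prefix already in the trie:
  "aqvvaappv" → 9 new (a, q, v, v, a, a, p, p, v)
  "aqvvivvqpv" → prefix "aqvv" already present; 6 new (i, v, v, q, p, v)
  "aqvaqpi" → prefix "aqv" already present; 4 new (a, q, p, i)
  "aqviiaaiaav" → prefix "aqv" already present; 8 new (i, i, a, a, i, a, a, v)
  "qpviqqqa" → 8 new (q, p, v, i, q, q, q, a)
  "aqvvaa" → prefix "aqvvaa" already present; 0 new (none)
  "aqvpvaqpq" → prefix "aqv" already present; 6 new (p, v, a, q, p, q)
  "aqviqpiapq" → prefix "aqvi" already present; 6 new (q, p, i, a, p, q)
  "aqvipvaqvaa" → prefix "aqvi" already present; 7 new (p, v, a, q, v, a, a)
  "qqpvipiv" → prefix "q" already present; 7 new (q, p, v, i, p, i, v)
  "qqiqv" → prefix "qq" already present; 3 new (i, q, v)
  "qpqi" → prefix "qp" already present; 2 new (q, i)
  "aqvqqqiaip" → prefix "aqv" already present; 7 new (q, q, q, i, a, i, p)
  "aqvqppvaiav" → prefix "aqvq" already present; 7 new (p, p, v, a, i, a, v)
  "aqvqvaivqqp" → prefix "aqvq" already present; 7 new (v, a, i, v, q, q, p)
Total nodes = 9 + 6 + 4 + 8 + 8 + 0 + 6 + 6 + 7 + 7 + 3 + 2 + 7 + 7 + 7 = 87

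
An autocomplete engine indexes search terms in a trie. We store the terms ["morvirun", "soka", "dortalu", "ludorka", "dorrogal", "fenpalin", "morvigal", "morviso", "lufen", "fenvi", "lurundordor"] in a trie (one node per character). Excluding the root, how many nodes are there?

58

Count nodes per top-level branch (shared prefixes stored once):
  'd'-branch (dorrogal, dortalu): 12 nodes
  'f'-branch (fenpalin, fenvi): 10 nodes
  'l'-branch (ludorka, lufen, lurundordor): 19 nodes
  'm'-branch (morvigal, morvirun, morviso): 13 nodes
  's'-branch (soka): 4 nodes
Sum: 58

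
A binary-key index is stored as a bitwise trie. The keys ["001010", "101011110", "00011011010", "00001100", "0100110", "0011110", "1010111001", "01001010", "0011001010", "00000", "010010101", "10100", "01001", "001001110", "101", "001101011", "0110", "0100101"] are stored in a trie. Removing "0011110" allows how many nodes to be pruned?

3

Walk "0011110" from the leaf back toward the root, removing each node that no remaining word uses.
The suffix "110" (3 nodes) is used only by "0011110"; the node for "0011" still has the child "0", so pruning stops there.
Nodes removed: 3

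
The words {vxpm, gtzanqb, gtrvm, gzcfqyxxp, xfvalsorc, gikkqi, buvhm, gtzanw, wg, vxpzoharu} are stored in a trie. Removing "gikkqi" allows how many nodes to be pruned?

5

Walk "gikkqi" from the leaf back toward the root, removing each node that no remaining word uses.
The suffix "ikkqi" (5 nodes) is used only by "gikkqi"; the node for "g" still has the child "t", so pruning stops there.
Nodes removed: 5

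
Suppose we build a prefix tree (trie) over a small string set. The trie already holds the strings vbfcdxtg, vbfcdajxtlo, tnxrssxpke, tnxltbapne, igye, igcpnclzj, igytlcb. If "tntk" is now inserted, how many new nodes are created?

Walking "tntk" from the root, the first 2 characters ("tn") follow existing edges; "t" is the first miss.
So 4 − 2 = 2 new nodes.

2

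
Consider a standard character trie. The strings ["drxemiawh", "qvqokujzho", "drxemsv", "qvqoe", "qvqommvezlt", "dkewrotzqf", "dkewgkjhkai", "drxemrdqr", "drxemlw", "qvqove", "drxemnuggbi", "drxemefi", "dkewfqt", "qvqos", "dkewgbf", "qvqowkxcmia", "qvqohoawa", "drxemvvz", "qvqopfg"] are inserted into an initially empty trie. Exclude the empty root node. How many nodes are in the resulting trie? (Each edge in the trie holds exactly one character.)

Insert word by word; a character creates a node only if that edge doesn't already exist:
  "drxemiawh" → 9 new (d, r, x, e, m, i, a, w, h)
  "qvqokujzho" → 10 new (q, v, q, o, k, u, j, z, h, o)
  "drxemsv" → prefix "drxem" already present; 2 new (s, v)
  "qvqoe" → prefix "qvqo" already present; 1 new (e)
  "qvqommvezlt" → prefix "qvqo" already present; 7 new (m, m, v, e, z, l, t)
  "dkewrotzqf" → prefix "d" already present; 9 new (k, e, w, r, o, t, z, q, f)
  "dkewgkjhkai" → prefix "dkew" already present; 7 new (g, k, j, h, k, a, i)
  "drxemrdqr" → prefix "drxem" already present; 4 new (r, d, q, r)
  "drxemlw" → prefix "drxem" already present; 2 new (l, w)
  "qvqove" → prefix "qvqo" already present; 2 new (v, e)
  "drxemnuggbi" → prefix "drxem" already present; 6 new (n, u, g, g, b, i)
  "drxemefi" → prefix "drxem" already present; 3 new (e, f, i)
  "dkewfqt" → prefix "dkew" already present; 3 new (f, q, t)
  "qvqos" → prefix "qvqo" already present; 1 new (s)
  "dkewgbf" → prefix "dkewg" already present; 2 new (b, f)
  "qvqowkxcmia" → prefix "qvqo" already present; 7 new (w, k, x, c, m, i, a)
  "qvqohoawa" → prefix "qvqo" already present; 5 new (h, o, a, w, a)
  "drxemvvz" → prefix "drxem" already present; 3 new (v, v, z)
  "qvqopfg" → prefix "qvqo" already present; 3 new (p, f, g)
Total nodes = 9 + 10 + 2 + 1 + 7 + 9 + 7 + 4 + 2 + 2 + 6 + 3 + 3 + 1 + 2 + 7 + 5 + 3 + 3 = 86

86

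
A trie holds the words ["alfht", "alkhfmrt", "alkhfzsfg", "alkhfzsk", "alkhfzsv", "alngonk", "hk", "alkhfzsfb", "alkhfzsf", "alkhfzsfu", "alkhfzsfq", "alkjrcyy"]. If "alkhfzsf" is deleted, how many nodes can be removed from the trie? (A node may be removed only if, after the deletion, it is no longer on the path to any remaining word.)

Walk "alkhfzsf" from the leaf back toward the root, removing each node that no remaining word uses.
Every node on "alkhfzsf" is still needed (e.g. by "alkhfzsfg"), so nothing is freed.
Nodes removed: 0

0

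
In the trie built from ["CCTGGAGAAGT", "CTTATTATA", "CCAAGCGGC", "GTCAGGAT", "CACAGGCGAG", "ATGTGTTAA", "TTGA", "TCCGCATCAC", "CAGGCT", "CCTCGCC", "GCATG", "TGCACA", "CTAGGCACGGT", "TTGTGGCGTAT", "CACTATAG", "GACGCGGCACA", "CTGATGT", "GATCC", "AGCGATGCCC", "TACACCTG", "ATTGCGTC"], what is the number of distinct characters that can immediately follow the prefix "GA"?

Walk "GA" from the root, arriving at one node.
Distinct next characters after "GA": C, T.
That node has 2 child edges.

2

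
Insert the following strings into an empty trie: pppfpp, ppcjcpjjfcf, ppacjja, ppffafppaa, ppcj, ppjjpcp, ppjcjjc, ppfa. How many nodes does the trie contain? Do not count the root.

Trie structure (* marks end of a word):
(root)
└─ p
   └─ p
      ├─ a
      │  └─ c
      │     └─ j
      │        └─ j
      │           └─ a *
      ├─ c
      │  └─ j *
      │     └─ c
      │        └─ p
      │           └─ j
      │              └─ j
      │                 └─ f
      │                    └─ c
      │                       └─ f *
      ├─ f
      │  ├─ a *
      │  └─ f
      │     └─ a
      │        └─ f
      │           └─ p
      │              └─ p
      │                 └─ a
      │                    └─ a *
      ├─ j
      │  ├─ c
      │  │  └─ j
      │  │     └─ j
      │  │        └─ c *
      │  └─ j
      │     └─ p
      │        └─ c
      │           └─ p *
      └─ p
         └─ f
            └─ p
               └─ p *
Counting every labelled node above: 38.

38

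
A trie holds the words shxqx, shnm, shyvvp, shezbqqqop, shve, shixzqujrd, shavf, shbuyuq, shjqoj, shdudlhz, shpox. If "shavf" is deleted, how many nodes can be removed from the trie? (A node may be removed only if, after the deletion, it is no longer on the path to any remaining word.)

A node on "shavf"'s path can go only if nothing else ends at it or branches off below it.
The suffix "avf" (3 nodes) is used only by "shavf"; the node for "sh" still has the child "x", so pruning stops there.
Nodes removed: 3

3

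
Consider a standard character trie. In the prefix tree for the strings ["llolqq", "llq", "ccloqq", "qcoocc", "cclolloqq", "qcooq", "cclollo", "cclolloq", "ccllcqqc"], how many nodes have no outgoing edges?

A leaf is a node with no children — equivalently, the end of a word that is not a proper prefix of any other stored word.
Those words: "ccllcqqc", "cclolloqq", "ccloqq", "llolqq", "llq", "qcoocc", "qcooq"
Leaf count: 7

7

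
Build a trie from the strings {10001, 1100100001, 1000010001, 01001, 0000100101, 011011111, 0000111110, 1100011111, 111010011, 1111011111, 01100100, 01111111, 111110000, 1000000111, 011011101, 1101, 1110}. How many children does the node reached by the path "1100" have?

2

The children of the "1100" node are the distinct next characters among strings starting with "1100".
Characters that immediately follow "1100" among the stored strings: {0, 1}.
That node has 2 child edges.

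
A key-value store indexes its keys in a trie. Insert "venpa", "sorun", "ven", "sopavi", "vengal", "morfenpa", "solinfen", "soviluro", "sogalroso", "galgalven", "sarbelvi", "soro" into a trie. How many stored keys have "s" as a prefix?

7

Walk to "s"; the words in its subtree are exactly those with that prefix.
Words under "s": sarbelvi, sogalroso, solinfen, sopavi, soro, sorun, soviluro
Count: 7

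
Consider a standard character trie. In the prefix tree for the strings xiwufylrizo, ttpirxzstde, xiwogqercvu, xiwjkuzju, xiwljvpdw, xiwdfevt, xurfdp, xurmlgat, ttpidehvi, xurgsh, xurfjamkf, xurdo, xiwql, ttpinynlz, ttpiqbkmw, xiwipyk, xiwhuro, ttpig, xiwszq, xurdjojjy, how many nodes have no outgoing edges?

A leaf is a node with no children — equivalently, the end of a word that is not a proper prefix of any other stored word.
Those words: "ttpidehvi", "ttpig", "ttpinynlz", "ttpiqbkmw", "ttpirxzstde", "xiwdfevt", "xiwhuro", "xiwipyk", "xiwjkuzju", "xiwljvpdw", "xiwogqercvu", "xiwql", "xiwszq", "xiwufylrizo", "xurdjojjy", "xurdo", "xurfdp", "xurfjamkf", "xurgsh", "xurmlgat"
Leaf count: 20

20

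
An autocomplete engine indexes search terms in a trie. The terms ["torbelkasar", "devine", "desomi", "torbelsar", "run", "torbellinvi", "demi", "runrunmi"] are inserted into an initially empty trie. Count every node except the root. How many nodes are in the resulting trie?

39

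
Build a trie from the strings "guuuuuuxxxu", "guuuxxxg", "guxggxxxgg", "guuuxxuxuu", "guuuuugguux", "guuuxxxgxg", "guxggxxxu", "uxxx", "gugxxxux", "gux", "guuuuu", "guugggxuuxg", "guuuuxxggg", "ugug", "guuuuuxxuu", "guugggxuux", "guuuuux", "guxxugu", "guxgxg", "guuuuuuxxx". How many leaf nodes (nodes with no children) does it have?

14

Leaves are exactly the stored words that no other stored word extends.
Those words: "gugxxxux", "guugggxuuxg", "guuuuugguux", "guuuuuuxxxu", "guuuuuxxuu", "guuuuxxggg", "guuuxxuxuu", "guuuxxxgxg", "guxggxxxgg", "guxggxxxu", "guxgxg", "guxxugu", "ugug", "uxxx"
Leaf count: 14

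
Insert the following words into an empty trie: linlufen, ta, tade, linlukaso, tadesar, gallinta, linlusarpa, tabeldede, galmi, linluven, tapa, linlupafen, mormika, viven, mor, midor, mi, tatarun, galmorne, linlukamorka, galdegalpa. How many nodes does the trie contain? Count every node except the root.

Insert word by word; a character creates a node only if that edge doesn't already exist:
  "linlufen" → 8 new (l, i, n, l, u, f, e, n)
  "ta" → 2 new (t, a)
  "tade" → prefix "ta" already present; 2 new (d, e)
  "linlukaso" → prefix "linlu" already present; 4 new (k, a, s, o)
  "tadesar" → prefix "tade" already present; 3 new (s, a, r)
  "gallinta" → 8 new (g, a, l, l, i, n, t, a)
  "linlusarpa" → prefix "linlu" already present; 5 new (s, a, r, p, a)
  "tabeldede" → prefix "ta" already present; 7 new (b, e, l, d, e, d, e)
  "galmi" → prefix "gal" already present; 2 new (m, i)
  "linluven" → prefix "linlu" already present; 3 new (v, e, n)
  "tapa" → prefix "ta" already present; 2 new (p, a)
  "linlupafen" → prefix "linlu" already present; 5 new (p, a, f, e, n)
  "mormika" → 7 new (m, o, r, m, i, k, a)
  "viven" → 5 new (v, i, v, e, n)
  "mor" → prefix "mor" already present; 0 new (none)
  "midor" → prefix "m" already present; 4 new (i, d, o, r)
  "mi" → prefix "mi" already present; 0 new (none)
  "tatarun" → prefix "ta" already present; 5 new (t, a, r, u, n)
  "galmorne" → prefix "galm" already present; 4 new (o, r, n, e)
  "linlukamorka" → prefix "linluka" already present; 5 new (m, o, r, k, a)
  "galdegalpa" → prefix "gal" already present; 7 new (d, e, g, a, l, p, a)
Total nodes = 8 + 2 + 2 + 4 + 3 + 8 + 5 + 7 + 2 + 3 + 2 + 5 + 7 + 5 + 0 + 4 + 0 + 5 + 4 + 5 + 7 = 88

88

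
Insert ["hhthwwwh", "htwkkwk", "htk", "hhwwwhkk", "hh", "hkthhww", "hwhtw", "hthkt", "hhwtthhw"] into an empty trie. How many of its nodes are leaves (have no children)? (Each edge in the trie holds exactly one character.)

8

A leaf is a node with no children — equivalently, the end of a word that is not a proper prefix of any other stored word.
Those words: "hhthwwwh", "hhwtthhw", "hhwwwhkk", "hkthhww", "hthkt", "htk", "htwkkwk", "hwhtw"
Leaf count: 8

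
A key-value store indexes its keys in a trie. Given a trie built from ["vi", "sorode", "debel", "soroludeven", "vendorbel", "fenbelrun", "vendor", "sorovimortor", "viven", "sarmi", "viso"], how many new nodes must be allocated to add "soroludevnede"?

4

Walking "soroludevnede" from the root, the first 9 characters ("soroludev") follow existing edges; "n" is the first miss.
Each of the 4 remaining characters creates one node.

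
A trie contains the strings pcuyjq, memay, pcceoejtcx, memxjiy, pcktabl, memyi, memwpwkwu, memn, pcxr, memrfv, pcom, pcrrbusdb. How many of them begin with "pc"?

Filter for entries beginning with "pc":
Matches: "pcceoejtcx", "pcktabl", "pcom", "pcrrbusdb", "pcuyjq", "pcxr"
Count: 6

6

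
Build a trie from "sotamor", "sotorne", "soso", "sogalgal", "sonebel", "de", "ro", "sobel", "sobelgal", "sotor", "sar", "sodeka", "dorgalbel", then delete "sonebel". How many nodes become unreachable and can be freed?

After clearing the end-marker at "sonebel", prune upward until reaching a node still needed by another word.
The suffix "nebel" (5 nodes) is used only by "sonebel"; the node for "so" still has the child "t", so pruning stops there.
Nodes removed: 5

5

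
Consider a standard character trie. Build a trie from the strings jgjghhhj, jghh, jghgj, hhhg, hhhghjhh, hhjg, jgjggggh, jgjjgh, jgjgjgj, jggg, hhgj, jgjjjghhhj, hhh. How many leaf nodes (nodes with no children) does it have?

Leaves are exactly the stored words that no other stored word extends.
Those words: "hhgj", "hhhghjhh", "hhjg", "jggg", "jghgj", "jghh", "jgjggggh", "jgjghhhj", "jgjgjgj", "jgjjgh", "jgjjjghhhj"
Leaf count: 11

11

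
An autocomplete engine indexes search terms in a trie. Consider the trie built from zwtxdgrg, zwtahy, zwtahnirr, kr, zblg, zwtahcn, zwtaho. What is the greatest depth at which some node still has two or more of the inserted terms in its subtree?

Equivalently: take the maximum, over all pairs, of their longest common prefix length.
"zwtahcn" and "zwtahnirr" agree on "zwtah" (5 characters) before diverging; nothing deeper is shared.
Longest shared-prefix length: 5

5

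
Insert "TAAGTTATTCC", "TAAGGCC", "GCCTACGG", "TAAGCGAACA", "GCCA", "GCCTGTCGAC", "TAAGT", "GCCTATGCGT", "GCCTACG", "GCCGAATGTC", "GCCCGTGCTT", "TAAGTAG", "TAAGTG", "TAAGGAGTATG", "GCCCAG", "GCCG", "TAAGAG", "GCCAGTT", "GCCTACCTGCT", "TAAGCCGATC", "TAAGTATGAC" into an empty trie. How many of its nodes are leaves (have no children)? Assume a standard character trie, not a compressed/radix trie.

Leaves are exactly the stored words that no other stored word extends.
Those words: "GCCAGTT", "GCCCAG", "GCCCGTGCTT", "GCCGAATGTC", "GCCTACCTGCT", "GCCTACGG", "GCCTATGCGT", "GCCTGTCGAC", "TAAGAG", "TAAGCCGATC", "TAAGCGAACA", "TAAGGAGTATG", "TAAGGCC", "TAAGTAG", "TAAGTATGAC", "TAAGTG", "TAAGTTATTCC"
Leaf count: 17

17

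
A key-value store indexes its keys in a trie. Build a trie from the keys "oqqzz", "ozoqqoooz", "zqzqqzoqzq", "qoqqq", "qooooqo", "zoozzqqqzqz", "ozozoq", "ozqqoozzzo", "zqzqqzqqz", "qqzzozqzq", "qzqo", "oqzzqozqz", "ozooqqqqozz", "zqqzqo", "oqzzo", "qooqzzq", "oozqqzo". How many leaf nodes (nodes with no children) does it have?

A leaf is a node with no children — equivalently, the end of a word that is not a proper prefix of any other stored word.
Those words: "oozqqzo", "oqqzz", "oqzzo", "oqzzqozqz", "ozooqqqqozz", "ozoqqoooz", "ozozoq", "ozqqoozzzo", "qooooqo", "qooqzzq", "qoqqq", "qqzzozqzq", "qzqo", "zoozzqqqzqz", "zqqzqo", "zqzqqzoqzq", "zqzqqzqqz"
Leaf count: 17

17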